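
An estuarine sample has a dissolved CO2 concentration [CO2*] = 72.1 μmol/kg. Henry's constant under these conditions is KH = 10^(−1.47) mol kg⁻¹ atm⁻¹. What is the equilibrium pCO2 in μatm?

pCO2 = 2130 μatm

KH = 10^(−1.47) = 3.388×10^-2 mol kg⁻¹ atm⁻¹
pCO2 = [CO2*]/KH = 72.1×10^-6 / 3.388×10^-2 = 2.13×10^-3 atm = 2130 μatm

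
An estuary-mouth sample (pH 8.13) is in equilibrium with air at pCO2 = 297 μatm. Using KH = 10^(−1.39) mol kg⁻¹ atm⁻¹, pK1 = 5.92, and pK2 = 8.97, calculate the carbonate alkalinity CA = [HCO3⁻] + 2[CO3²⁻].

[CO2*] = KH · pCO2 = 10^(−1.39) × 297×10^-6 = 1.210×10^-5 mol/kg
α₀ = 1/(1 + K1/[H⁺] + K1K2/[H⁺]²) = 1/(1 + 10^+2.21 + 10^+1.37) = 0.005358
DIC = [CO2*]/α₀ = 1.210×10^-5 / 0.005358 = 2.258 mmol/kg
CA = (α₁ + 2α₂)·DIC = (0.8690 + 2×0.1256) × 2.258 = 2.53 mmol/kg

CA = 2.53 mmol/kg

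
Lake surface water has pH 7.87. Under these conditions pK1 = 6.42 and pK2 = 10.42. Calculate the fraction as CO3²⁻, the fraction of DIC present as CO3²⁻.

α₂ = 0.00271

α₂ = 1 / (1 + [H⁺]/K2 + [H⁺]²/(K1K2)) = 1 / (1 + 10^+2.55 + 10^+1.10)
   = 1 / (1 + 354.81 + 12.589) = 1/368.40 = 0.002714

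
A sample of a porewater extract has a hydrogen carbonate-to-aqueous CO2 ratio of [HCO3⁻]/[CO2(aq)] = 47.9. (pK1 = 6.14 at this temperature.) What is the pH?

From K1 = [H⁺][HCO3⁻]/[CO2(aq)]:  pH = pK1 + log₁₀([HCO3⁻]/[CO2(aq)])
log₁₀(47.9) = +1.680
pH = 6.14 + (+1.680) = 7.82

pH = 7.82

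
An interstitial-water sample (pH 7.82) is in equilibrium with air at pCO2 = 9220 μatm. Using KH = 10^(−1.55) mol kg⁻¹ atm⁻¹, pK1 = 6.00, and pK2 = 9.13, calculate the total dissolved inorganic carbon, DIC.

DIC = 18.3 mmol/kg

[CO2*] = KH · pCO2 = 10^(−1.55) × 9220×10^-6 = 2.599×10^-4 mol/kg
α₀ = 1/(1 + K1/[H⁺] + K1K2/[H⁺]²) = 1/(1 + 10^+1.82 + 10^+0.51) = 0.01422
DIC = [CO2*]/α₀ = 2.599×10^-4 / 0.01422 = 18.3 mmol/kg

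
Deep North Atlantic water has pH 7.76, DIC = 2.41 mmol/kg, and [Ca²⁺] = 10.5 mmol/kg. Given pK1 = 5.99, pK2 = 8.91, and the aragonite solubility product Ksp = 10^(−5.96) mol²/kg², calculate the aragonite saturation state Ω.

α₂ = 1 / (1 + [H⁺]/K2 + [H⁺]²/(K1K2)) = 1 / (1 + 10^+1.15 + 10^-0.62)
   = 1 / (1 + 14.125 + 0.23988) = 1/15.365 = 0.06508
[CO3²⁻] = α₂ × DIC = 0.06508 × 2.41 = 0.1568 mmol/kg
Ksp = 10^(−5.96) = 1.096×10^-6
Ω = [Ca²⁺][CO3²⁻]/Ksp = (10.5×10^-3)(1.568×10^-4) / 1.096×10^-6 = 1.50

Ω = 1.50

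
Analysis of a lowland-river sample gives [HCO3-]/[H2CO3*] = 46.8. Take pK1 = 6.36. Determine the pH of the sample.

pH = 8.03

From K1 = [H⁺][HCO3-]/[H2CO3*]:  pH = pK1 + log₁₀([HCO3-]/[H2CO3*])
log₁₀(46.8) = +1.670
pH = 6.36 + (+1.670) = 8.03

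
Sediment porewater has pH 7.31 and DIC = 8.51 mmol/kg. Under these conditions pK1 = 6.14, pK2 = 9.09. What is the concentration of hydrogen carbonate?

[HCO3⁻] = 7.85 mmol/kg

α₁ = 1 / (1 + [H⁺]/K1 + K2/[H⁺]) = 1 / (1 + 10^-1.17 + 10^-1.78)
   = 1 / (1 + 0.067608 + 0.016596) = 1/1.0842 = 0.9223
[HCO3⁻] = α₁ × DIC = 0.9223 × 8.51 = 7.85 mmol/kg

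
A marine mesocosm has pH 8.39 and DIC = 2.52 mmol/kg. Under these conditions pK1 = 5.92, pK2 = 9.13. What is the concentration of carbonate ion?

α₂ = 1 / (1 + [H⁺]/K2 + [H⁺]²/(K1K2)) = 1 / (1 + 10^+0.74 + 10^-1.73)
   = 1 / (1 + 5.4954 + 0.018621) = 1/6.5140 = 0.1535
[CO3²⁻] = α₂ × DIC = 0.1535 × 2.52 = 0.387 mmol/kg

[CO3²⁻] = 0.387 mmol/kg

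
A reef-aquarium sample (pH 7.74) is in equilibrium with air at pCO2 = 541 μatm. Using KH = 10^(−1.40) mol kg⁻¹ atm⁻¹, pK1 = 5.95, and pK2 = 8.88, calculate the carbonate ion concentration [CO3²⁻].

[CO3²⁻] = 0.0962 mmol/kg

[CO2*] = KH · pCO2 = 10^(−1.40) × 541×10^-6 = 2.154×10^-5 mol/kg
α₀ = 1/(1 + K1/[H⁺] + K1K2/[H⁺]²) = 1/(1 + 10^+1.79 + 10^+0.65) = 0.01490
DIC = [CO2*]/α₀ = 2.154×10^-5 / 0.01490 = 1.446 mmol/kg
[CO3²⁻] = α₂·DIC; α₂ = 0.06654, so [CO3²⁻] = 0.06654 × 1.446 = 0.0962 mmol/kg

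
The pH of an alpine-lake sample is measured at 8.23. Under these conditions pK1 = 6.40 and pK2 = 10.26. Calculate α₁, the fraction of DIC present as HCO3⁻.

α₁ = 0.976

α₁ = 1 / (1 + [H⁺]/K1 + K2/[H⁺]) = 1 / (1 + 10^-1.83 + 10^-2.03)
   = 1 / (1 + 0.014791 + 0.0093325) = 1/1.0241 = 0.9764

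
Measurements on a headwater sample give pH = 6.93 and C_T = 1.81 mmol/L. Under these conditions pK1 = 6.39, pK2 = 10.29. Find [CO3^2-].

[CO3²⁻] = 0.613 μmol/L

α₂ = 1 / (1 + [H⁺]/K2 + [H⁺]²/(K1K2)) = 1 / (1 + 10^+3.36 + 10^+2.82)
   = 1 / (1 + 2290.9 + 660.69) = 1/2952.6 = 0.0003387
[CO3²⁻] = α₂ × DIC = 0.0003387 × 1.81 = 0.000613 mmol/L = 0.613 μmol/L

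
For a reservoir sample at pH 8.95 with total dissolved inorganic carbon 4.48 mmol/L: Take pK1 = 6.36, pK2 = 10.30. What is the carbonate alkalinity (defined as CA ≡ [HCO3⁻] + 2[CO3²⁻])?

CA = 4.66 mmol/L

CA = [HCO3⁻] + 2[CO3²⁻] = (α₁ + 2α₂)·DIC
At pH 8.95: [H⁺]/K1 = 10^-2.59 = 0.0025704, K2/[H⁺] = 10^-1.35 = 0.044668
α₁ = 1/(1 + 0.0025704 + 0.044668) = 1/1.0472 = 0.9549; α₂ = α₁·K2/[H⁺] = 0.04265
α₁ + 2α₂ = 1.0402
CA = 1.0402 × 4.48 = 4.66 mmol/L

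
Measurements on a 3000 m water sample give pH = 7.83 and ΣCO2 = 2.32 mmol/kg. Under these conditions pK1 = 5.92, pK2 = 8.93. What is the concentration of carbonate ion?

[CO3²⁻] = 0.169 mmol/kg

α₂ = 1 / (1 + [H⁺]/K2 + [H⁺]²/(K1K2)) = 1 / (1 + 10^+1.10 + 10^-0.81)
   = 1 / (1 + 12.589 + 0.15488) = 1/13.744 = 0.07276
[CO3²⁻] = α₂ × DIC = 0.07276 × 2.32 = 0.169 mmol/kg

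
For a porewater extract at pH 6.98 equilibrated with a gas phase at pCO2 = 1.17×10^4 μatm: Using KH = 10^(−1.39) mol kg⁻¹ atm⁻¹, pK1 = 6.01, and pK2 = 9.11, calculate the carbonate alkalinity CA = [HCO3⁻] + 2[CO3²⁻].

[CO2*] = KH · pCO2 = 10^(−1.39) × 1.17×10^4×10^-6 = 4.766×10^-4 mol/kg
α₀ = 1/(1 + K1/[H⁺] + K1K2/[H⁺]²) = 1/(1 + 10^+0.97 + 10^-1.16) = 0.09614
DIC = [CO2*]/α₀ = 4.766×10^-4 / 0.09614 = 4.958 mmol/kg
CA = (α₁ + 2α₂)·DIC = (0.8972 + 2×0.006651) × 4.958 = 4.51 mmol/kg

CA = 4.51 mmol/kg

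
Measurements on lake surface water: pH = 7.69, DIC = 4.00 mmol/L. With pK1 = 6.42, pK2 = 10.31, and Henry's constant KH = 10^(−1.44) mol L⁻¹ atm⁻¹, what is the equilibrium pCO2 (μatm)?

pCO2 = 5600 μatm

α₀ = 1 / (1 + K1/[H⁺] + K1K2/[H⁺]²) = 1 / (1 + 10^+1.27 + 10^-1.35)
   = 1 / (1 + 18.621 + 0.044668) = 1/19.666 = 0.05085
[CO2*] = α₀ × DIC = 0.05085 × 4.00 = 0.2034 mmol/L
pCO2 = [CO2*]/KH = 2.034×10^-4 / 3.631×10^-2 = 5600 μatm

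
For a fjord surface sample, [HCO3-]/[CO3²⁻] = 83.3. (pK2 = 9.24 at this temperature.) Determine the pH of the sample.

pH = 7.32

From K2 = [H⁺][CO3²⁻]/[HCO3-]:  pH = pK2 − log₁₀([HCO3-]/[CO3²⁻])
log₁₀(83.3) = +1.921
pH = 9.24 − (+1.921) = 7.32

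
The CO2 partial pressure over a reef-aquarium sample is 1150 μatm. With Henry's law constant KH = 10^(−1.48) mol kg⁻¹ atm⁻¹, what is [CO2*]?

KH = 10^(−1.48) = 3.311×10^-2 mol kg⁻¹ atm⁻¹
[CO2*] = KH · pCO2 = 3.311×10^-2 × 1150×10^-6 atm = 3.81×10^-5 mol/kg

[CO2*] = 38.1 μmol/kg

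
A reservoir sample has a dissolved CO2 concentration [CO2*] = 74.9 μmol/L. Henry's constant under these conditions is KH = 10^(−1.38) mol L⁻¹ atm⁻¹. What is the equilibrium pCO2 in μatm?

KH = 10^(−1.38) = 4.169×10^-2 mol L⁻¹ atm⁻¹
pCO2 = [CO2*]/KH = 74.9×10^-6 / 4.169×10^-2 = 1.80×10^-3 atm = 1800 μatm

pCO2 = 1800 μatm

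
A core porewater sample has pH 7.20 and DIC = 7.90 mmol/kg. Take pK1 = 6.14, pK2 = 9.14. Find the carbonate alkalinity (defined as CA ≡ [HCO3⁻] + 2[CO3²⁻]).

CA = [HCO3⁻] + 2[CO3²⁻] = (α₁ + 2α₂)·DIC
At pH 7.20: [H⁺]/K1 = 10^-1.06 = 0.087096, K2/[H⁺] = 10^-1.94 = 0.011482
α₁ = 1/(1 + 0.087096 + 0.011482) = 1/1.0986 = 0.9103; α₂ = α₁·K2/[H⁺] = 0.01045
α₁ + 2α₂ = 0.9312
CA = 0.9312 × 7.90 = 7.36 mmol/kg

CA = 7.36 mmol/kg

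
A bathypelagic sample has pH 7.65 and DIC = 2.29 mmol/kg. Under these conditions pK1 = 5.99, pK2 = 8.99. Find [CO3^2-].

α₂ = 1 / (1 + [H⁺]/K2 + [H⁺]²/(K1K2)) = 1 / (1 + 10^+1.34 + 10^-0.32)
   = 1 / (1 + 21.878 + 0.47863) = 1/23.356 = 0.04282
[CO3²⁻] = α₂ × DIC = 0.04282 × 2.29 = 0.0980 mmol/kg

[CO3²⁻] = 0.0980 mmol/kg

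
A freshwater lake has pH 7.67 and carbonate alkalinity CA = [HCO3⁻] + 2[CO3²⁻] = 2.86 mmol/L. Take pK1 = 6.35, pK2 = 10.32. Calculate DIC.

DIC = 2.99 mmol/L

CA = [HCO3⁻] + 2[CO3²⁻] = (α₁ + 2α₂)·DIC
At pH 7.67: [H⁺]/K1 = 10^-1.32 = 0.047863, K2/[H⁺] = 10^-2.65 = 0.0022387
α₁ = 1/(1 + 0.047863 + 0.0022387) = 1/1.0501 = 0.9523; α₂ = α₁·K2/[H⁺] = 0.002132
α₁ + 2α₂ = 0.9566
DIC = CA / (α₁ + 2α₂) = 2.86 / 0.9566 = 2.99 mmol/L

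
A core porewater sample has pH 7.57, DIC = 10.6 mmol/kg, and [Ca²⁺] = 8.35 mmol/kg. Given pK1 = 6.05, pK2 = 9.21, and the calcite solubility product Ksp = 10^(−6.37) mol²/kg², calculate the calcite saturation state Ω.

Ω = 4.51

α₂ = 1 / (1 + [H⁺]/K2 + [H⁺]²/(K1K2)) = 1 / (1 + 10^+1.64 + 10^+0.12)
   = 1 / (1 + 43.652 + 1.3183) = 1/45.970 = 0.02175
[CO3²⁻] = α₂ × DIC = 0.02175 × 10.6 = 0.2306 mmol/kg
Ksp = 10^(−6.37) = 4.266×10^-7
Ω = [Ca²⁺][CO3²⁻]/Ksp = (8.35×10^-3)(2.306×10^-4) / 4.266×10^-7 = 4.51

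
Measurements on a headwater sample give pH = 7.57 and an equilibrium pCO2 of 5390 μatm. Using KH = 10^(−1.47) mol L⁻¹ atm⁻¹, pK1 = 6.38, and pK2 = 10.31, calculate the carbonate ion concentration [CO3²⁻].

[CO2*] = KH · pCO2 = 10^(−1.47) × 5390×10^-6 = 1.826×10^-4 mol/L
α₀ = 1/(1 + K1/[H⁺] + K1K2/[H⁺]²) = 1/(1 + 10^+1.19 + 10^-1.55) = 0.06055
DIC = [CO2*]/α₀ = 1.826×10^-4 / 0.06055 = 3.016 mmol/L
[CO3²⁻] = α₂·DIC; α₂ = 0.001706, so [CO3²⁻] = 0.001706 × 3.016 = 0.00515 mmol/L = 5.15 μmol/L

[CO3²⁻] = 5.15 μmol/L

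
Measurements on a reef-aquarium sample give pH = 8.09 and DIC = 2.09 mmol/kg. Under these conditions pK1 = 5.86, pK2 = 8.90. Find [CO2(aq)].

α₀ = 1 / (1 + K1/[H⁺] + K1K2/[H⁺]²) = 1 / (1 + 10^+2.23 + 10^+1.42)
   = 1 / (1 + 169.82 + 26.303) = 1/197.13 = 0.005073
[CO2*] = α₀ × DIC = 0.005073 × 2.09 = 0.0106 mmol/kg = 10.6 μmol/kg

[CO2*] = 10.6 μmol/kg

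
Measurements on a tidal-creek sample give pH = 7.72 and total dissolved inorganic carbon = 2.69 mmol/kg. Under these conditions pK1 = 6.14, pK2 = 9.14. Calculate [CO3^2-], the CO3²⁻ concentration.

[CO3²⁻] = 0.0961 mmol/kg

α₂ = 1 / (1 + [H⁺]/K2 + [H⁺]²/(K1K2)) = 1 / (1 + 10^+1.42 + 10^-0.16)
   = 1 / (1 + 26.303 + 0.69183) = 1/27.995 = 0.03572
[CO3²⁻] = α₂ × DIC = 0.03572 × 2.69 = 0.0961 mmol/kg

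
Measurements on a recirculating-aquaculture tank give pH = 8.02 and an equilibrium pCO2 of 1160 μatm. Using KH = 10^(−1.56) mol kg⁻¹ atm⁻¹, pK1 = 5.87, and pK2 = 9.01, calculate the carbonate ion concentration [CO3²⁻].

[CO3²⁻] = 0.462 mmol/kg

[CO2*] = KH · pCO2 = 10^(−1.56) × 1160×10^-6 = 3.195×10^-5 mol/kg
α₀ = 1/(1 + K1/[H⁺] + K1K2/[H⁺]²) = 1/(1 + 10^+2.15 + 10^+1.16) = 0.006381
DIC = [CO2*]/α₀ = 3.195×10^-5 / 0.006381 = 5.007 mmol/kg
[CO3²⁻] = α₂·DIC; α₂ = 0.09224, so [CO3²⁻] = 0.09224 × 5.007 = 0.462 mmol/kg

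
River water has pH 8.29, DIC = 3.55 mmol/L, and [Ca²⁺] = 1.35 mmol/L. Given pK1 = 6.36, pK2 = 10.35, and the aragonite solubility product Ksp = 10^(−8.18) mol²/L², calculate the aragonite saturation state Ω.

Ω = 6.19

α₂ = 1 / (1 + [H⁺]/K2 + [H⁺]²/(K1K2)) = 1 / (1 + 10^+2.06 + 10^+0.13)
   = 1 / (1 + 114.82 + 1.3490) = 1/117.16 = 0.008535
[CO3²⁻] = α₂ × DIC = 0.008535 × 3.55 = 0.03030 mmol/L
Ksp = 10^(−8.18) = 6.607×10^-9
Ω = [Ca²⁺][CO3²⁻]/Ksp = (1.35×10^-3)(3.030×10^-5) / 6.607×10^-9 = 6.19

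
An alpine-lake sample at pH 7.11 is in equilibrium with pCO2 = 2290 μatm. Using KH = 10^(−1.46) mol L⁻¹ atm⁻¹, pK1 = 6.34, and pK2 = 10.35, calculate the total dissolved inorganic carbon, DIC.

[CO2*] = KH · pCO2 = 10^(−1.46) × 2290×10^-6 = 7.940×10^-5 mol/L
α₀ = 1/(1 + K1/[H⁺] + K1K2/[H⁺]²) = 1/(1 + 10^+0.77 + 10^-2.47) = 0.1451
DIC = [CO2*]/α₀ = 7.940×10^-5 / 0.1451 = 0.547 mmol/L

DIC = 0.547 mmol/L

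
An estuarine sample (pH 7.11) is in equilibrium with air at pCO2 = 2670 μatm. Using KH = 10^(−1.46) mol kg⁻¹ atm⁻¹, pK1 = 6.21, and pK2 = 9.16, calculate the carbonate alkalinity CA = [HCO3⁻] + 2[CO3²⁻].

[CO2*] = KH · pCO2 = 10^(−1.46) × 2670×10^-6 = 9.258×10^-5 mol/kg
α₀ = 1/(1 + K1/[H⁺] + K1K2/[H⁺]²) = 1/(1 + 10^+0.90 + 10^-1.15) = 0.1109
DIC = [CO2*]/α₀ = 9.258×10^-5 / 0.1109 = 0.8345 mmol/kg
CA = (α₁ + 2α₂)·DIC = (0.8812 + 2×0.007854) × 0.8345 = 0.748 mmol/kg

CA = 0.748 mmol/kg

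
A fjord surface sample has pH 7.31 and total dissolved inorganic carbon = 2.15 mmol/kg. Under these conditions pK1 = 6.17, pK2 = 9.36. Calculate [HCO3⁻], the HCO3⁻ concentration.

α₁ = 1 / (1 + [H⁺]/K1 + K2/[H⁺]) = 1 / (1 + 10^-1.14 + 10^-2.05)
   = 1 / (1 + 0.072444 + 0.0089125) = 1/1.0814 = 0.9248
[HCO3⁻] = α₁ × DIC = 0.9248 × 2.15 = 1.99 mmol/kg

[HCO3⁻] = 1.99 mmol/kg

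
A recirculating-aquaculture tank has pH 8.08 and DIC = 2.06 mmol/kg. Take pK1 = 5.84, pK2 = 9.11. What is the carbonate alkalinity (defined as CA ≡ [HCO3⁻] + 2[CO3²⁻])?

CA = 2.22 mmol/kg

CA = [HCO3⁻] + 2[CO3²⁻] = (α₁ + 2α₂)·DIC
At pH 8.08: [H⁺]/K1 = 10^-2.24 = 0.0057544, K2/[H⁺] = 10^-1.03 = 0.093325
α₁ = 1/(1 + 0.0057544 + 0.093325) = 1/1.0991 = 0.9099; α₂ = α₁·K2/[H⁺] = 0.08491
α₁ + 2α₂ = 1.0797
CA = 1.0797 × 2.06 = 2.22 mmol/kg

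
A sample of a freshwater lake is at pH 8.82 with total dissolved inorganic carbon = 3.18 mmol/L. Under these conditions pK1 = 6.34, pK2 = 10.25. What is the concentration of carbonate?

α₂ = 1 / (1 + [H⁺]/K2 + [H⁺]²/(K1K2)) = 1 / (1 + 10^+1.43 + 10^-1.05)
   = 1 / (1 + 26.915 + 0.089125) = 1/28.004 = 0.03571
[CO3²⁻] = α₂ × DIC = 0.03571 × 3.18 = 0.114 mmol/L

[CO3²⁻] = 0.114 mmol/L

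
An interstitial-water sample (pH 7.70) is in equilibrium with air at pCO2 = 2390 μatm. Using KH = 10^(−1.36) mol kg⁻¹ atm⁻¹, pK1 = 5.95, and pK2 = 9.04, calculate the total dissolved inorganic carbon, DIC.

[CO2*] = KH · pCO2 = 10^(−1.36) × 2390×10^-6 = 1.043×10^-4 mol/kg
α₀ = 1/(1 + K1/[H⁺] + K1K2/[H⁺]²) = 1/(1 + 10^+1.75 + 10^+0.41) = 0.01672
DIC = [CO2*]/α₀ = 1.043×10^-4 / 0.01672 = 6.24 mmol/kg

DIC = 6.24 mmol/kg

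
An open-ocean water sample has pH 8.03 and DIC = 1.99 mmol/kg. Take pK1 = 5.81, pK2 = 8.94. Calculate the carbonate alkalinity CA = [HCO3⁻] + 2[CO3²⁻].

CA = 2.20 mmol/kg

CA = [HCO3⁻] + 2[CO3²⁻] = (α₁ + 2α₂)·DIC
At pH 8.03: [H⁺]/K1 = 10^-2.22 = 0.0060256, K2/[H⁺] = 10^-0.91 = 0.12303
α₁ = 1/(1 + 0.0060256 + 0.12303) = 1/1.1291 = 0.8857; α₂ = α₁·K2/[H⁺] = 0.1090
α₁ + 2α₂ = 1.1036
CA = 1.1036 × 1.99 = 2.20 mmol/kg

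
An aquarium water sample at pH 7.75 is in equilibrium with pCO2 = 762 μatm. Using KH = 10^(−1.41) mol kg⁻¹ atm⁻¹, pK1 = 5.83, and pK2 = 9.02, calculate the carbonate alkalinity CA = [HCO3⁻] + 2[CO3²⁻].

CA = 2.73 mmol/kg

[CO2*] = KH · pCO2 = 10^(−1.41) × 762×10^-6 = 2.965×10^-5 mol/kg
α₀ = 1/(1 + K1/[H⁺] + K1K2/[H⁺]²) = 1/(1 + 10^+1.92 + 10^+0.65) = 0.01128
DIC = [CO2*]/α₀ = 2.965×10^-5 / 0.01128 = 2.628 mmol/kg
CA = (α₁ + 2α₂)·DIC = (0.9383 + 2×0.05039) × 2.628 = 2.73 mmol/kg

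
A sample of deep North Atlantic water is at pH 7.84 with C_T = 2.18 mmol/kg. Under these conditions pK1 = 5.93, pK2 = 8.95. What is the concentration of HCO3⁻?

[HCO3⁻] = 2.00 mmol/kg

α₁ = 1 / (1 + [H⁺]/K1 + K2/[H⁺]) = 1 / (1 + 10^-1.91 + 10^-1.11)
   = 1 / (1 + 0.012303 + 0.077625) = 1/1.0899 = 0.9175
[HCO3⁻] = α₁ × DIC = 0.9175 × 2.18 = 2.00 mmol/kg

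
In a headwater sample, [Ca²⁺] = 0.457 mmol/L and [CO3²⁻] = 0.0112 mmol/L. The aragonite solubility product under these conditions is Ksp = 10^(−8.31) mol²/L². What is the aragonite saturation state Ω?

Ksp = 10^(−8.31) = 4.898×10^-9
Ω = [Ca²⁺][CO3²⁻]/Ksp = (0.457×10^-3)(0.0112×10^-3) / 4.898×10^-9 = 1.05

Ω = 1.05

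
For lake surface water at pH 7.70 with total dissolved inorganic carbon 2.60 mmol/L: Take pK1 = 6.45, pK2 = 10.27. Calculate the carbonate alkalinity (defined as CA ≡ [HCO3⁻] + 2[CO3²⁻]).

CA = [HCO3⁻] + 2[CO3²⁻] = (α₁ + 2α₂)·DIC
At pH 7.70: [H⁺]/K1 = 10^-1.25 = 0.056234, K2/[H⁺] = 10^-2.57 = 0.0026915
α₁ = 1/(1 + 0.056234 + 0.0026915) = 1/1.0589 = 0.9444; α₂ = α₁·K2/[H⁺] = 0.002542
α₁ + 2α₂ = 0.9494
CA = 0.9494 × 2.60 = 2.47 mmol/L

CA = 2.47 mmol/L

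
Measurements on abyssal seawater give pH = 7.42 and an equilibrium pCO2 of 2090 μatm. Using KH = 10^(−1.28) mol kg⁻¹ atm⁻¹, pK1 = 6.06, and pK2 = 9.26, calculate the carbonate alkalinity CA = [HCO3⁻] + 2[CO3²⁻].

[CO2*] = KH · pCO2 = 10^(−1.28) × 2090×10^-6 = 1.097×10^-4 mol/kg
α₀ = 1/(1 + K1/[H⁺] + K1K2/[H⁺]²) = 1/(1 + 10^+1.36 + 10^-0.48) = 0.04125
DIC = [CO2*]/α₀ = 1.097×10^-4 / 0.04125 = 2.659 mmol/kg
CA = (α₁ + 2α₂)·DIC = (0.9451 + 2×0.01366) × 2.659 = 2.59 mmol/kg

CA = 2.59 mmol/kg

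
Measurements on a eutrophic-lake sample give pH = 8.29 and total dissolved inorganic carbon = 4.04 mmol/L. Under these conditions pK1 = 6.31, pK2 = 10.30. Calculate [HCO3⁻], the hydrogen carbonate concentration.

α₁ = 1 / (1 + [H⁺]/K1 + K2/[H⁺]) = 1 / (1 + 10^-1.98 + 10^-2.01)
   = 1 / (1 + 0.010471 + 0.0097724) = 1/1.0202 = 0.9802
[HCO3⁻] = α₁ × DIC = 0.9802 × 4.04 = 3.96 mmol/L

[HCO3⁻] = 3.96 mmol/L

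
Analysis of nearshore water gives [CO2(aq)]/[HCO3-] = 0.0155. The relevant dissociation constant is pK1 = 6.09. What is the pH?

From K1 = [H⁺][HCO3-]/[CO2(aq)]:  pH = pK1 − log₁₀([CO2(aq)]/[HCO3-])
log₁₀(0.0155) = -1.810
pH = 6.09 − (-1.810) = 7.90

pH = 7.90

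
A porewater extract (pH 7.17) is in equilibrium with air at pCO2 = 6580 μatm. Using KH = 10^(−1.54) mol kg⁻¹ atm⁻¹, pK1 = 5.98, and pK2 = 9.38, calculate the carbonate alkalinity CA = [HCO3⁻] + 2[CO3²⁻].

CA = 2.98 mmol/kg

[CO2*] = KH · pCO2 = 10^(−1.54) × 6580×10^-6 = 1.898×10^-4 mol/kg
α₀ = 1/(1 + K1/[H⁺] + K1K2/[H⁺]²) = 1/(1 + 10^+1.19 + 10^-1.02) = 0.06030
DIC = [CO2*]/α₀ = 1.898×10^-4 / 0.06030 = 3.147 mmol/kg
CA = (α₁ + 2α₂)·DIC = (0.9339 + 2×0.005759) × 3.147 = 2.98 mmol/kg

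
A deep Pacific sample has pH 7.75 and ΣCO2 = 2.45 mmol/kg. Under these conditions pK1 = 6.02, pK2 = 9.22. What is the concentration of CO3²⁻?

[CO3²⁻] = 0.0789 mmol/kg

α₂ = 1 / (1 + [H⁺]/K2 + [H⁺]²/(K1K2)) = 1 / (1 + 10^+1.47 + 10^-0.26)
   = 1 / (1 + 29.512 + 0.54954) = 1/31.062 = 0.03219
[CO3²⁻] = α₂ × DIC = 0.03219 × 2.45 = 0.0789 mmol/kg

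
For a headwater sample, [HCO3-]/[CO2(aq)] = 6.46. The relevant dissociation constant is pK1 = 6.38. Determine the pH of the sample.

pH = 7.19

From K1 = [H⁺][HCO3-]/[CO2(aq)]:  pH = pK1 + log₁₀([HCO3-]/[CO2(aq)])
log₁₀(6.46) = +0.810
pH = 6.38 + (+0.810) = 7.19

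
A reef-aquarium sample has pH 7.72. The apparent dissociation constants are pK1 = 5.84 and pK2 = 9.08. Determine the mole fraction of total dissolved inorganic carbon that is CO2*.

α₀ = 1 / (1 + K1/[H⁺] + K1K2/[H⁺]²) = 1 / (1 + 10^+1.88 + 10^+0.52)
   = 1 / (1 + 75.858 + 3.3113) = 1/80.169 = 0.01247

α₀ = 0.0125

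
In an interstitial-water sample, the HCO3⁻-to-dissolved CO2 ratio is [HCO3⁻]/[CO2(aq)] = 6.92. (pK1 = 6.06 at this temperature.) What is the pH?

pH = 6.90

From K1 = [H⁺][HCO3⁻]/[CO2(aq)]:  pH = pK1 + log₁₀([HCO3⁻]/[CO2(aq)])
log₁₀(6.92) = +0.840
pH = 6.06 + (+0.840) = 6.90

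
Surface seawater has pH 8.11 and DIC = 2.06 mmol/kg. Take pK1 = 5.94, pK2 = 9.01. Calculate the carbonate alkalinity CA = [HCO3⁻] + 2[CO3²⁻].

CA = [HCO3⁻] + 2[CO3²⁻] = (α₁ + 2α₂)·DIC
At pH 8.11: [H⁺]/K1 = 10^-2.17 = 0.0067608, K2/[H⁺] = 10^-0.90 = 0.12589
α₁ = 1/(1 + 0.0067608 + 0.12589) = 1/1.1327 = 0.8829; α₂ = α₁·K2/[H⁺] = 0.1111
α₁ + 2α₂ = 1.1052
CA = 1.1052 × 2.06 = 2.28 mmol/kg

CA = 2.28 mmol/kg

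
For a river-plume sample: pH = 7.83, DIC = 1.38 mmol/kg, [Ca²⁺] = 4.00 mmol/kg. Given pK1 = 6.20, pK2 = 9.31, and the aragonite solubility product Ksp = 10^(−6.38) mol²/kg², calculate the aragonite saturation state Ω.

Ω = 0.415

α₂ = 1 / (1 + [H⁺]/K2 + [H⁺]²/(K1K2)) = 1 / (1 + 10^+1.48 + 10^-0.15)
   = 1 / (1 + 30.200 + 0.70795) = 1/31.907 = 0.03134
[CO3²⁻] = α₂ × DIC = 0.03134 × 1.38 = 0.04325 mmol/kg
Ksp = 10^(−6.38) = 4.169×10^-7
Ω = [Ca²⁺][CO3²⁻]/Ksp = (4.00×10^-3)(4.325×10^-5) / 4.169×10^-7 = 0.415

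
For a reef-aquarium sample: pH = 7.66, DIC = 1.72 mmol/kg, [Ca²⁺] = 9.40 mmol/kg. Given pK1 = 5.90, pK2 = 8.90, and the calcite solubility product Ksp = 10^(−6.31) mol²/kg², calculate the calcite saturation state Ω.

α₂ = 1 / (1 + [H⁺]/K2 + [H⁺]²/(K1K2)) = 1 / (1 + 10^+1.24 + 10^-0.52)
   = 1 / (1 + 17.378 + 0.30200) = 1/18.680 = 0.05353
[CO3²⁻] = α₂ × DIC = 0.05353 × 1.72 = 0.09208 mmol/kg
Ksp = 10^(−6.31) = 4.898×10^-7
Ω = [Ca²⁺][CO3²⁻]/Ksp = (9.40×10^-3)(9.208×10^-5) / 4.898×10^-7 = 1.77

Ω = 1.77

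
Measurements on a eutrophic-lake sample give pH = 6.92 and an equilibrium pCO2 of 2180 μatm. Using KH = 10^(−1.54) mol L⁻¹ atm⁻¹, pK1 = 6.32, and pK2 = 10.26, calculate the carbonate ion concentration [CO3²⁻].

[CO3²⁻] = 0.114 μmol/L

[CO2*] = KH · pCO2 = 10^(−1.54) × 2180×10^-6 = 6.287×10^-5 mol/L
α₀ = 1/(1 + K1/[H⁺] + K1K2/[H⁺]²) = 1/(1 + 10^+0.60 + 10^-2.74) = 0.2007
DIC = [CO2*]/α₀ = 6.287×10^-5 / 0.2007 = 0.3133 mmol/L
[CO3²⁻] = α₂·DIC; α₂ = 0.0003652, so [CO3²⁻] = 0.0003652 × 0.3133 = 0.000114 mmol/L = 0.114 μmol/L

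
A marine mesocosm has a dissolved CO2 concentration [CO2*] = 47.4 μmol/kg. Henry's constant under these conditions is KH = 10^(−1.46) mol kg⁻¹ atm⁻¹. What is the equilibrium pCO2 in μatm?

KH = 10^(−1.46) = 3.467×10^-2 mol kg⁻¹ atm⁻¹
pCO2 = [CO2*]/KH = 47.4×10^-6 / 3.467×10^-2 = 1.37×10^-3 atm = 1370 μatm

pCO2 = 1370 μatm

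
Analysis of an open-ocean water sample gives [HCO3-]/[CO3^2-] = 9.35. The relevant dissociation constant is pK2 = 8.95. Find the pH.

From K2 = [H⁺][CO3^2-]/[HCO3-]:  pH = pK2 − log₁₀([HCO3-]/[CO3^2-])
log₁₀(9.35) = +0.971
pH = 8.95 − (+0.971) = 7.98

pH = 7.98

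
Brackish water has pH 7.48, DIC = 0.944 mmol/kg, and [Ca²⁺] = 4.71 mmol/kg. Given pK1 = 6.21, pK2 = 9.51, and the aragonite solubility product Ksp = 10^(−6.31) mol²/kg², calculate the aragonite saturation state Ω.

α₂ = 1 / (1 + [H⁺]/K2 + [H⁺]²/(K1K2)) = 1 / (1 + 10^+2.03 + 10^+0.76)
   = 1 / (1 + 107.15 + 5.7544) = 1/113.91 = 0.008779
[CO3²⁻] = α₂ × DIC = 0.008779 × 0.944 = 0.008288 mmol/kg = 8.288 μmol/kg
Ksp = 10^(−6.31) = 4.898×10^-7
Ω = [Ca²⁺][CO3²⁻]/Ksp = (4.71×10^-3)(8.288×10^-6) / 4.898×10^-7 = 0.0797

Ω = 0.0797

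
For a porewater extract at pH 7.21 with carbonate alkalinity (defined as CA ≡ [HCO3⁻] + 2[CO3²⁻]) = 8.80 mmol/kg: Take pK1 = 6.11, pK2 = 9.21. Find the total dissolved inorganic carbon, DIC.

CA = [HCO3⁻] + 2[CO3²⁻] = (α₁ + 2α₂)·DIC
At pH 7.21: [H⁺]/K1 = 10^-1.10 = 0.079433, K2/[H⁺] = 10^-2.00 = 0.010000
α₁ = 1/(1 + 0.079433 + 0.010000) = 1/1.0894 = 0.9179; α₂ = α₁·K2/[H⁺] = 0.009179
α₁ + 2α₂ = 0.9363
DIC = CA / (α₁ + 2α₂) = 8.80 / 0.9363 = 9.40 mmol/kg

DIC = 9.40 mmol/kg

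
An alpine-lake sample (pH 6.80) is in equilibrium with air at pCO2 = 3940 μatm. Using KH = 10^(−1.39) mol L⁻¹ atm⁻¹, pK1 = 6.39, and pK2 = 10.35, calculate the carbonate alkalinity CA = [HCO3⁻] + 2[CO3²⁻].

[CO2*] = KH · pCO2 = 10^(−1.39) × 3940×10^-6 = 1.605×10^-4 mol/L
α₀ = 1/(1 + K1/[H⁺] + K1K2/[H⁺]²) = 1/(1 + 10^+0.41 + 10^-3.14) = 0.2800
DIC = [CO2*]/α₀ = 1.605×10^-4 / 0.2800 = 0.5732 mmol/L
CA = (α₁ + 2α₂)·DIC = (0.7198 + 2×0.0002029) × 0.5732 = 0.413 mmol/L

CA = 0.413 mmol/L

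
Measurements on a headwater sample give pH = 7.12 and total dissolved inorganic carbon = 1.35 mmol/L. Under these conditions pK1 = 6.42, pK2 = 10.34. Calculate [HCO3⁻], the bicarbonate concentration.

[HCO3⁻] = 1.12 mmol/L

α₁ = 1 / (1 + [H⁺]/K1 + K2/[H⁺]) = 1 / (1 + 10^-0.70 + 10^-3.22)
   = 1 / (1 + 0.19953 + 0.00060256) = 1/1.2001 = 0.8332
[HCO3⁻] = α₁ × DIC = 0.8332 × 1.35 = 1.12 mmol/L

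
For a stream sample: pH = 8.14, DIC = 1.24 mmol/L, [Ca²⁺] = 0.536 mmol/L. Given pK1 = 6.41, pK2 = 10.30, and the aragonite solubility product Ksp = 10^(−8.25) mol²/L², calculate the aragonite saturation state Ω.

Ω = 0.797

α₂ = 1 / (1 + [H⁺]/K2 + [H⁺]²/(K1K2)) = 1 / (1 + 10^+2.16 + 10^+0.43)
   = 1 / (1 + 144.54 + 2.6915) = 1/148.24 = 0.006746
[CO3²⁻] = α₂ × DIC = 0.006746 × 1.24 = 0.008365 mmol/L = 8.365 μmol/L
Ksp = 10^(−8.25) = 5.623×10^-9
Ω = [Ca²⁺][CO3²⁻]/Ksp = (0.536×10^-3)(8.365×10^-6) / 5.623×10^-9 = 0.797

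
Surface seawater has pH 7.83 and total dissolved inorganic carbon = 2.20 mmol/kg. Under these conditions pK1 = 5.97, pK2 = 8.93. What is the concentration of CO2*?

[CO2*] = 0.0278 mmol/kg

α₀ = 1 / (1 + K1/[H⁺] + K1K2/[H⁺]²) = 1 / (1 + 10^+1.86 + 10^+0.76)
   = 1 / (1 + 72.444 + 5.7544) = 1/79.198 = 0.01263
[CO2*] = α₀ × DIC = 0.01263 × 2.20 = 0.0278 mmol/kg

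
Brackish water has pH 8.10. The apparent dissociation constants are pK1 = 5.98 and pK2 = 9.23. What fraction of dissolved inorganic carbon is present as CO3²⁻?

α₂ = 0.0685

α₂ = 1 / (1 + [H⁺]/K2 + [H⁺]²/(K1K2)) = 1 / (1 + 10^+1.13 + 10^-0.99)
   = 1 / (1 + 13.490 + 0.10233) = 1/14.592 = 0.06853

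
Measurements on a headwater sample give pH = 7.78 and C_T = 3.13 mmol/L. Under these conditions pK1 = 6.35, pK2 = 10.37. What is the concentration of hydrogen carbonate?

[HCO3⁻] = 3.01 mmol/L

α₁ = 1 / (1 + [H⁺]/K1 + K2/[H⁺]) = 1 / (1 + 10^-1.43 + 10^-2.59)
   = 1 / (1 + 0.037154 + 0.0025704) = 1/1.0397 = 0.9618
[HCO3⁻] = α₁ × DIC = 0.9618 × 3.13 = 3.01 mmol/L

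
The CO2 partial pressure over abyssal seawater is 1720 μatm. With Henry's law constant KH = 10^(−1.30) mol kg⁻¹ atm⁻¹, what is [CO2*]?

[CO2*] = 86.2 μmol/kg

KH = 10^(−1.30) = 5.012×10^-2 mol kg⁻¹ atm⁻¹
[CO2*] = KH · pCO2 = 5.012×10^-2 × 1720×10^-6 atm = 8.62×10^-5 mol/kg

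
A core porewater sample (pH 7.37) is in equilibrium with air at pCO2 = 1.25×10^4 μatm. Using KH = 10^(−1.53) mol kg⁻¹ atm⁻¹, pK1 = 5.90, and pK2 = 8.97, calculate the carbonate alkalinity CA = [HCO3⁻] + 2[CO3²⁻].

CA = 11.4 mmol/kg

[CO2*] = KH · pCO2 = 10^(−1.53) × 1.25×10^4×10^-6 = 3.689×10^-4 mol/kg
α₀ = 1/(1 + K1/[H⁺] + K1K2/[H⁺]²) = 1/(1 + 10^+1.47 + 10^-0.13) = 0.03200
DIC = [CO2*]/α₀ = 3.689×10^-4 / 0.03200 = 11.53 mmol/kg
CA = (α₁ + 2α₂)·DIC = (0.9443 + 2×0.02372) × 11.53 = 11.4 mmol/kg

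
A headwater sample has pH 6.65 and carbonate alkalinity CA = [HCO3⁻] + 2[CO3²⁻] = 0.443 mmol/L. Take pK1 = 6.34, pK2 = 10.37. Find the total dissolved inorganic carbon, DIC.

DIC = 0.660 mmol/L

CA = [HCO3⁻] + 2[CO3²⁻] = (α₁ + 2α₂)·DIC
At pH 6.65: [H⁺]/K1 = 10^-0.31 = 0.48978, K2/[H⁺] = 10^-3.72 = 0.00019055
α₁ = 1/(1 + 0.48978 + 0.00019055) = 1/1.4900 = 0.6712; α₂ = α₁·K2/[H⁺] = 0.0001279
α₁ + 2α₂ = 0.6714
DIC = CA / (α₁ + 2α₂) = 0.443 / 0.6714 = 0.660 mmol/L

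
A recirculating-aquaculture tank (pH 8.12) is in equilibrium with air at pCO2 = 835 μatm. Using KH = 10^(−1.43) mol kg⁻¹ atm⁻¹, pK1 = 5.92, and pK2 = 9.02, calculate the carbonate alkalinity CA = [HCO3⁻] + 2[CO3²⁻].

CA = 6.15 mmol/kg

[CO2*] = KH · pCO2 = 10^(−1.43) × 835×10^-6 = 3.102×10^-5 mol/kg
α₀ = 1/(1 + K1/[H⁺] + K1K2/[H⁺]²) = 1/(1 + 10^+2.20 + 10^+1.30) = 0.005573
DIC = [CO2*]/α₀ = 3.102×10^-5 / 0.005573 = 5.567 mmol/kg
CA = (α₁ + 2α₂)·DIC = (0.8832 + 2×0.1112) × 5.567 = 6.15 mmol/kg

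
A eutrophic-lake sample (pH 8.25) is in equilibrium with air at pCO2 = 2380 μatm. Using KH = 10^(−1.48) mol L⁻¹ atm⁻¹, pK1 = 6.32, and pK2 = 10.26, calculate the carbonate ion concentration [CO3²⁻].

[CO3²⁻] = 0.0656 mmol/L

[CO2*] = KH · pCO2 = 10^(−1.48) × 2380×10^-6 = 7.881×10^-5 mol/L
α₀ = 1/(1 + K1/[H⁺] + K1K2/[H⁺]²) = 1/(1 + 10^+1.93 + 10^-0.08) = 0.01150
DIC = [CO2*]/α₀ = 7.881×10^-5 / 0.01150 = 6.852 mmol/L
[CO3²⁻] = α₂·DIC; α₂ = 0.009566, so [CO3²⁻] = 0.009566 × 6.852 = 0.0656 mmol/L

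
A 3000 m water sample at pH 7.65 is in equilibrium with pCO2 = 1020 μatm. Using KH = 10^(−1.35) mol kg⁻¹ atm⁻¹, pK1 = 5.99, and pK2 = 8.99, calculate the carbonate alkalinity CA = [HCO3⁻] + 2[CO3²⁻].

CA = 2.27 mmol/kg

[CO2*] = KH · pCO2 = 10^(−1.35) × 1020×10^-6 = 4.556×10^-5 mol/kg
α₀ = 1/(1 + K1/[H⁺] + K1K2/[H⁺]²) = 1/(1 + 10^+1.66 + 10^+0.32) = 0.02049
DIC = [CO2*]/α₀ = 4.556×10^-5 / 0.02049 = 2.223 mmol/kg
CA = (α₁ + 2α₂)·DIC = (0.9367 + 2×0.04282) × 2.223 = 2.27 mmol/kg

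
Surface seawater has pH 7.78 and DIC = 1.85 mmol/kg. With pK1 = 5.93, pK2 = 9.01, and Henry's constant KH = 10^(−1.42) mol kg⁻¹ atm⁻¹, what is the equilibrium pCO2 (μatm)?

α₀ = 1 / (1 + K1/[H⁺] + K1K2/[H⁺]²) = 1 / (1 + 10^+1.85 + 10^+0.62)
   = 1 / (1 + 70.795 + 4.1687) = 1/75.963 = 0.01316
[CO2*] = α₀ × DIC = 0.01316 × 1.85 = 0.02435 mmol/kg
pCO2 = [CO2*]/KH = 2.435×10^-5 / 3.802×10^-2 = 641 μatm

pCO2 = 641 μatm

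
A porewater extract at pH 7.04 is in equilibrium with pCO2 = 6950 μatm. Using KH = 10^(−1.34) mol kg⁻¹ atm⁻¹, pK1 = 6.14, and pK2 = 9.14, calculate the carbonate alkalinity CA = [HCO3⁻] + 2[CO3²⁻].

CA = 2.56 mmol/kg

[CO2*] = KH · pCO2 = 10^(−1.34) × 6950×10^-6 = 3.177×10^-4 mol/kg
α₀ = 1/(1 + K1/[H⁺] + K1K2/[H⁺]²) = 1/(1 + 10^+0.90 + 10^-1.20) = 0.1110
DIC = [CO2*]/α₀ = 3.177×10^-4 / 0.1110 = 2.861 mmol/kg
CA = (α₁ + 2α₂)·DIC = (0.8820 + 2×0.007006) × 2.861 = 2.56 mmol/kg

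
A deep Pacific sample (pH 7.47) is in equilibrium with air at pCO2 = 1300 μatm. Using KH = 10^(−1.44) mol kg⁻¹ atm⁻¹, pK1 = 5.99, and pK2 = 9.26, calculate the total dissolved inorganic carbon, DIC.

DIC = 1.50 mmol/kg

[CO2*] = KH · pCO2 = 10^(−1.44) × 1300×10^-6 = 4.720×10^-5 mol/kg
α₀ = 1/(1 + K1/[H⁺] + K1K2/[H⁺]²) = 1/(1 + 10^+1.48 + 10^-0.31) = 0.03156
DIC = [CO2*]/α₀ = 4.720×10^-5 / 0.03156 = 1.50 mmol/kg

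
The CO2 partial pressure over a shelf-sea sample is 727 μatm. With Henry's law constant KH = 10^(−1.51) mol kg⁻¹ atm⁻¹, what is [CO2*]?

[CO2*] = 22.5 μmol/kg

KH = 10^(−1.51) = 3.090×10^-2 mol kg⁻¹ atm⁻¹
[CO2*] = KH · pCO2 = 3.090×10^-2 × 727×10^-6 atm = 2.25×10^-5 mol/kg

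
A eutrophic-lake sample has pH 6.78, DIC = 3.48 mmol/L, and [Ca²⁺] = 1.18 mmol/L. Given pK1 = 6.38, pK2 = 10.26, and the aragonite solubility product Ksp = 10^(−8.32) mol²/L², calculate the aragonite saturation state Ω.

α₂ = 1 / (1 + [H⁺]/K2 + [H⁺]²/(K1K2)) = 1 / (1 + 10^+3.48 + 10^+3.08)
   = 1 / (1 + 3020.0 + 1202.3) = 1/4223.2 = 0.0002368
[CO3²⁻] = α₂ × DIC = 0.0002368 × 3.48 = 0.0008240 mmol/L = 0.8240 μmol/L
Ksp = 10^(−8.32) = 4.786×10^-9
Ω = [Ca²⁺][CO3²⁻]/Ksp = (1.18×10^-3)(8.240×10^-7) / 4.786×10^-9 = 0.203

Ω = 0.203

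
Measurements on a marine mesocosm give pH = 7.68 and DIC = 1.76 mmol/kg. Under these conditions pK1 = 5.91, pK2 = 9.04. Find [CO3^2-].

[CO3²⁻] = 0.0724 mmol/kg

α₂ = 1 / (1 + [H⁺]/K2 + [H⁺]²/(K1K2)) = 1 / (1 + 10^+1.36 + 10^-0.41)
   = 1 / (1 + 22.909 + 0.38905) = 1/24.298 = 0.04116
[CO3²⁻] = α₂ × DIC = 0.04116 × 1.76 = 0.0724 mmol/kg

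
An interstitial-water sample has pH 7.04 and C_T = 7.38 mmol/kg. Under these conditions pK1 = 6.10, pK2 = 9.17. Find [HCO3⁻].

α₁ = 1 / (1 + [H⁺]/K1 + K2/[H⁺]) = 1 / (1 + 10^-0.94 + 10^-2.13)
   = 1 / (1 + 0.11482 + 0.0074131) = 1/1.1222 = 0.8911
[HCO3⁻] = α₁ × DIC = 0.8911 × 7.38 = 6.58 mmol/kg

[HCO3⁻] = 6.58 mmol/kg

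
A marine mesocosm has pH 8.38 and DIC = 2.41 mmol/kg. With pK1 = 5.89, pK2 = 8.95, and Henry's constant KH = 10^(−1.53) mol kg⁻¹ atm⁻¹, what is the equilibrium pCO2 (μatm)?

pCO2 = 208 μatm

α₀ = 1 / (1 + K1/[H⁺] + K1K2/[H⁺]²) = 1 / (1 + 10^+2.49 + 10^+1.92)
   = 1 / (1 + 309.03 + 83.176) = 1/393.21 = 0.002543
[CO2*] = α₀ × DIC = 0.002543 × 2.41 = 0.006129 mmol/kg = 6.129 μmol/kg
pCO2 = [CO2*]/KH = 6.129×10^-6 / 2.951×10^-2 = 208 μatm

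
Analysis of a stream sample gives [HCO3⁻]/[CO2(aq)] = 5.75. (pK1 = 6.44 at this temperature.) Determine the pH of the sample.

From K1 = [H⁺][HCO3⁻]/[CO2(aq)]:  pH = pK1 + log₁₀([HCO3⁻]/[CO2(aq)])
log₁₀(5.75) = +0.760
pH = 6.44 + (+0.760) = 7.20

pH = 7.20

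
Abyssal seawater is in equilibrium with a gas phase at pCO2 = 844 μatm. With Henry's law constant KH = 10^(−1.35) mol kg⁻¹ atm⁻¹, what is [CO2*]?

[CO2*] = 37.7 μmol/kg

KH = 10^(−1.35) = 4.467×10^-2 mol kg⁻¹ atm⁻¹
[CO2*] = KH · pCO2 = 4.467×10^-2 × 844×10^-6 atm = 3.77×10^-5 mol/kg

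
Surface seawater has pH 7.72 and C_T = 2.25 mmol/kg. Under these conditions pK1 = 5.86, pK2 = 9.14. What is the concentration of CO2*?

α₀ = 1 / (1 + K1/[H⁺] + K1K2/[H⁺]²) = 1 / (1 + 10^+1.86 + 10^+0.44)
   = 1 / (1 + 72.444 + 2.7542) = 1/76.198 = 0.01312
[CO2*] = α₀ × DIC = 0.01312 × 2.25 = 0.0295 mmol/kg

[CO2*] = 0.0295 mmol/kg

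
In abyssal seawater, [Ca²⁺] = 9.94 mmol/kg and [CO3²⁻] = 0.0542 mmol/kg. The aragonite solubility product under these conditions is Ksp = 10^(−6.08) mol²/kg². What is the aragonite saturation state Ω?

Ksp = 10^(−6.08) = 8.318×10^-7
Ω = [Ca²⁺][CO3²⁻]/Ksp = (9.94×10^-3)(0.0542×10^-3) / 8.318×10^-7 = 0.648

Ω = 0.648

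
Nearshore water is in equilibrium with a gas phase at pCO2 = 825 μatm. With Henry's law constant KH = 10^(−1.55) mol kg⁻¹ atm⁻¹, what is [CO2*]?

KH = 10^(−1.55) = 2.818×10^-2 mol kg⁻¹ atm⁻¹
[CO2*] = KH · pCO2 = 2.818×10^-2 × 825×10^-6 atm = 2.33×10^-5 mol/kg

[CO2*] = 23.3 μmol/kg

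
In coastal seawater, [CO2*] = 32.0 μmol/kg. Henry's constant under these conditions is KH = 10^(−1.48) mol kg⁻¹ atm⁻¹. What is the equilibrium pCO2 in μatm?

pCO2 = 966 μatm

KH = 10^(−1.48) = 3.311×10^-2 mol kg⁻¹ atm⁻¹
pCO2 = [CO2*]/KH = 32.0×10^-6 / 3.311×10^-2 = 9.66×10^-4 atm = 966 μatm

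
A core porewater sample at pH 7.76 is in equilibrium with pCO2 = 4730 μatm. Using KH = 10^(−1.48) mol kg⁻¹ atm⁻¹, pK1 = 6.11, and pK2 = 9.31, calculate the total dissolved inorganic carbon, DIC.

DIC = 7.35 mmol/kg

[CO2*] = KH · pCO2 = 10^(−1.48) × 4730×10^-6 = 1.566×10^-4 mol/kg
α₀ = 1/(1 + K1/[H⁺] + K1K2/[H⁺]²) = 1/(1 + 10^+1.65 + 10^+0.10) = 0.02131
DIC = [CO2*]/α₀ = 1.566×10^-4 / 0.02131 = 7.35 mmol/kg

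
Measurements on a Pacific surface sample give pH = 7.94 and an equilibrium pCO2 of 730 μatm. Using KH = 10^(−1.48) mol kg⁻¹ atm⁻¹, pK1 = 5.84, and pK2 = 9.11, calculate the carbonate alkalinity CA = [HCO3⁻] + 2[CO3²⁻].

CA = 3.45 mmol/kg

[CO2*] = KH · pCO2 = 10^(−1.48) × 730×10^-6 = 2.417×10^-5 mol/kg
α₀ = 1/(1 + K1/[H⁺] + K1K2/[H⁺]²) = 1/(1 + 10^+2.10 + 10^+0.93) = 0.007385
DIC = [CO2*]/α₀ = 2.417×10^-5 / 0.007385 = 3.273 mmol/kg
CA = (α₁ + 2α₂)·DIC = (0.9298 + 2×0.06286) × 3.273 = 3.45 mmol/kg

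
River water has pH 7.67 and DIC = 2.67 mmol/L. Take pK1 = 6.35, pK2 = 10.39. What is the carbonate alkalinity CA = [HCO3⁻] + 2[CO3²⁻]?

CA = [HCO3⁻] + 2[CO3²⁻] = (α₁ + 2α₂)·DIC
At pH 7.67: [H⁺]/K1 = 10^-1.32 = 0.047863, K2/[H⁺] = 10^-2.72 = 0.0019055
α₁ = 1/(1 + 0.047863 + 0.0019055) = 1/1.0498 = 0.9526; α₂ = α₁·K2/[H⁺] = 0.001815
α₁ + 2α₂ = 0.9562
CA = 0.9562 × 2.67 = 2.55 mmol/L

CA = 2.55 mmol/L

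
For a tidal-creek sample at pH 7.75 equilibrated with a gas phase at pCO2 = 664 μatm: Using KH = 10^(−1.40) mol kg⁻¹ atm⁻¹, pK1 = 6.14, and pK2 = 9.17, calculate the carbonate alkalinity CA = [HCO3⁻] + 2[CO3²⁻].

CA = 1.16 mmol/kg

[CO2*] = KH · pCO2 = 10^(−1.40) × 664×10^-6 = 2.643×10^-5 mol/kg
α₀ = 1/(1 + K1/[H⁺] + K1K2/[H⁺]²) = 1/(1 + 10^+1.61 + 10^+0.19) = 0.02310
DIC = [CO2*]/α₀ = 2.643×10^-5 / 0.02310 = 1.144 mmol/kg
CA = (α₁ + 2α₂)·DIC = (0.9411 + 2×0.03578) × 1.144 = 1.16 mmol/kg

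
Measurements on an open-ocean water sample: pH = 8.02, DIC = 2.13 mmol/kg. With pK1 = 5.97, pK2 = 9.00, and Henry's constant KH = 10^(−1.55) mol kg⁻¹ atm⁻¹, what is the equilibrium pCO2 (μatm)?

α₀ = 1 / (1 + K1/[H⁺] + K1K2/[H⁺]²) = 1 / (1 + 10^+2.05 + 10^+1.07)
   = 1 / (1 + 112.20 + 11.749) = 1/124.95 = 0.008003
[CO2*] = α₀ × DIC = 0.008003 × 2.13 = 0.01705 mmol/kg = 17.05 μmol/kg
pCO2 = [CO2*]/KH = 1.705×10^-5 / 2.818×10^-2 = 605 μatm

pCO2 = 605 μatm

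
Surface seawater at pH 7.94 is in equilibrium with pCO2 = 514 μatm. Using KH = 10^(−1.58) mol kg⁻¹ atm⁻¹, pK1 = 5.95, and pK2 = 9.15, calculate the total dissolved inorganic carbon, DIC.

DIC = 1.42 mmol/kg

[CO2*] = KH · pCO2 = 10^(−1.58) × 514×10^-6 = 1.352×10^-5 mol/kg
α₀ = 1/(1 + K1/[H⁺] + K1K2/[H⁺]²) = 1/(1 + 10^+1.99 + 10^+0.78) = 0.009547
DIC = [CO2*]/α₀ = 1.352×10^-5 / 0.009547 = 1.42 mmol/kg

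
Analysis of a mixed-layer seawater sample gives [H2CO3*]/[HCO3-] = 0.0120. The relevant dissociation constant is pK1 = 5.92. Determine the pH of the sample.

From K1 = [H⁺][HCO3-]/[H2CO3*]:  pH = pK1 − log₁₀([H2CO3*]/[HCO3-])
log₁₀(0.0120) = -1.921
pH = 5.92 − (-1.921) = 7.84

pH = 7.84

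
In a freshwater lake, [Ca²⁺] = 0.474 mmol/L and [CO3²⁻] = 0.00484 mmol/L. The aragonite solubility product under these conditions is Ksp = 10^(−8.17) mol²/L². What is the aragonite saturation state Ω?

Ksp = 10^(−8.17) = 6.761×10^-9
Ω = [Ca²⁺][CO3²⁻]/Ksp = (0.474×10^-3)(0.00484×10^-3) / 6.761×10^-9 = 0.339

Ω = 0.339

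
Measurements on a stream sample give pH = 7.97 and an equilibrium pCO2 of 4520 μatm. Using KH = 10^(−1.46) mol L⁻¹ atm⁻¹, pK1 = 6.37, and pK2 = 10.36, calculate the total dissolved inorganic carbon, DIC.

[CO2*] = KH · pCO2 = 10^(−1.46) × 4520×10^-6 = 1.567×10^-4 mol/L
α₀ = 1/(1 + K1/[H⁺] + K1K2/[H⁺]²) = 1/(1 + 10^+1.60 + 10^-0.79) = 0.02441
DIC = [CO2*]/α₀ = 1.567×10^-4 / 0.02441 = 6.42 mmol/L

DIC = 6.42 mmol/L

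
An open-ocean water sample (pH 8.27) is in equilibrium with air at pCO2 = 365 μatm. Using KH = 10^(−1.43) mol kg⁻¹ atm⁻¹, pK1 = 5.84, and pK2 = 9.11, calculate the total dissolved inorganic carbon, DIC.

DIC = 4.19 mmol/kg

[CO2*] = KH · pCO2 = 10^(−1.43) × 365×10^-6 = 1.356×10^-5 mol/kg
α₀ = 1/(1 + K1/[H⁺] + K1K2/[H⁺]²) = 1/(1 + 10^+2.43 + 10^+1.59) = 0.003236
DIC = [CO2*]/α₀ = 1.356×10^-5 / 0.003236 = 4.19 mmol/kg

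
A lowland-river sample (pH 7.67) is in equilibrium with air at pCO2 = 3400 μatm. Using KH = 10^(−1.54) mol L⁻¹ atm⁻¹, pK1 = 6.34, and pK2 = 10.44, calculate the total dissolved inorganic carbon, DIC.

[CO2*] = KH · pCO2 = 10^(−1.54) × 3400×10^-6 = 9.806×10^-5 mol/L
α₀ = 1/(1 + K1/[H⁺] + K1K2/[H⁺]²) = 1/(1 + 10^+1.33 + 10^-1.44) = 0.04461
DIC = [CO2*]/α₀ = 9.806×10^-5 / 0.04461 = 2.20 mmol/L

DIC = 2.20 mmol/L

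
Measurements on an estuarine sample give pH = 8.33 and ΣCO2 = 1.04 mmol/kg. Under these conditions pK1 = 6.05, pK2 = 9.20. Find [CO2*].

[CO2*] = 4.79 μmol/kg

α₀ = 1 / (1 + K1/[H⁺] + K1K2/[H⁺]²) = 1 / (1 + 10^+2.28 + 10^+1.41)
   = 1 / (1 + 190.55 + 25.704) = 1/217.25 = 0.004603
[CO2*] = α₀ × DIC = 0.004603 × 1.04 = 0.00479 mmol/kg = 4.79 μmol/kg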